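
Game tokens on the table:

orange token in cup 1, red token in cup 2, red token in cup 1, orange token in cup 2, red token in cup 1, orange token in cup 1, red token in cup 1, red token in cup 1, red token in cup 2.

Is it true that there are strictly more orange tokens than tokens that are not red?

There are 3 orange tokens.
There are 3 tokens that are not red.
The claim requires 3 > 3, which does not hold.

False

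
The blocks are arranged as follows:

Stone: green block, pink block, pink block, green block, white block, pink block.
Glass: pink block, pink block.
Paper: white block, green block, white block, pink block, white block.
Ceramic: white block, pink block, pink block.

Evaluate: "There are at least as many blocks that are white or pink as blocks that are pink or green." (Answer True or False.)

|blocks that are white or pink| = 13.
|blocks that are pink or green| = 11.
The claim requires 13 ≥ 11, which holds.

True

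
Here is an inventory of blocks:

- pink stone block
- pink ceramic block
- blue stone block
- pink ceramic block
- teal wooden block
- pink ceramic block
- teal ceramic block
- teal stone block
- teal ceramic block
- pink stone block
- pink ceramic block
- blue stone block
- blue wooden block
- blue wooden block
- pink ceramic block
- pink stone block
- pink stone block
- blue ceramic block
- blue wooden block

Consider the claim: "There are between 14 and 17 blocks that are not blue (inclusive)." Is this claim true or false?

False

|blocks that are not blue| = 13.
The claim requires 14 ≤ 13 ≤ 17, which does not hold.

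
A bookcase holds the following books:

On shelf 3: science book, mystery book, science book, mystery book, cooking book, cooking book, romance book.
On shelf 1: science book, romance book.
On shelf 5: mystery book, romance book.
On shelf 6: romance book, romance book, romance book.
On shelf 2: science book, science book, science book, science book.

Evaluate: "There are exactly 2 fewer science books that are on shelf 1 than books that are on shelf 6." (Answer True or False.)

science books on shelf 1: 1.
books on shelf 6: 3.
The claim requires 3 − 1 (= 2) to equal 2, which holds.

True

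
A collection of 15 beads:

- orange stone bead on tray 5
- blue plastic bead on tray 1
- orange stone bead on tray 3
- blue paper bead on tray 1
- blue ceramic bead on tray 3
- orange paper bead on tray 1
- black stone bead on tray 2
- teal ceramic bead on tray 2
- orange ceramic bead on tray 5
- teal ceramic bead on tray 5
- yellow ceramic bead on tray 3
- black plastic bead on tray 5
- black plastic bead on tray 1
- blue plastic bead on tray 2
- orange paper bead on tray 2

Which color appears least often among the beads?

Counts by color: orange 5, blue 4, black 3, teal 2, yellow 1.
The minimum is 1, held uniquely by yellow.

yellow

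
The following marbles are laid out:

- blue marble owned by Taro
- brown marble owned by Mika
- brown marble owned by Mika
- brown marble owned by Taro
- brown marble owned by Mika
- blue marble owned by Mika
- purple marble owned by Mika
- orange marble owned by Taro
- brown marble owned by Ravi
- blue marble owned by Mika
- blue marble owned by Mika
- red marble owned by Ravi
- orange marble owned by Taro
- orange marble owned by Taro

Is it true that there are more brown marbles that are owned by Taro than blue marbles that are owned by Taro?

False

|brown marbles owned by Taro| = 1.
|blue marbles owned by Taro| = 1.
The claim requires 1 > 1, which does not hold.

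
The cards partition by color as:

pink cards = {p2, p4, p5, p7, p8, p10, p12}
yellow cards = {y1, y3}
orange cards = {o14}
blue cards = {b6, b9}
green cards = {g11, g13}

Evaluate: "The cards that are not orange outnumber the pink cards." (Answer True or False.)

True

There are 13 cards that are not orange.
There are 7 pink cards.
The claim requires 13 > 7, which holds.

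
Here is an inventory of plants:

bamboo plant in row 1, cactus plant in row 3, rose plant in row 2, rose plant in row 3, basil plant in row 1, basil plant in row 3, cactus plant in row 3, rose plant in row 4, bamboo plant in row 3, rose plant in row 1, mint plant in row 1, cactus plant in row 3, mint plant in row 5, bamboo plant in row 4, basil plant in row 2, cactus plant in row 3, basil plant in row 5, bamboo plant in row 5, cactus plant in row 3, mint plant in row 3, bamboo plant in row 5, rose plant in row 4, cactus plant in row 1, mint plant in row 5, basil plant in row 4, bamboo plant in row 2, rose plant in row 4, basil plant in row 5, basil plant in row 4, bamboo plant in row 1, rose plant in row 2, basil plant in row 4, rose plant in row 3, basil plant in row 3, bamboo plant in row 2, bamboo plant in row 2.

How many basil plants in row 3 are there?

2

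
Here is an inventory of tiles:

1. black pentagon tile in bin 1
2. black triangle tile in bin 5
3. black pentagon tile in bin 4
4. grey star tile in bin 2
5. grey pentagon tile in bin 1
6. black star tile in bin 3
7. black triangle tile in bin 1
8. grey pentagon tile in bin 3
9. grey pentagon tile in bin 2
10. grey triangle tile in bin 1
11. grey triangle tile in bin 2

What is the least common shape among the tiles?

star

Counts by shape: pentagon 5, triangle 4, star 2.
The minimum is 2, held uniquely by star.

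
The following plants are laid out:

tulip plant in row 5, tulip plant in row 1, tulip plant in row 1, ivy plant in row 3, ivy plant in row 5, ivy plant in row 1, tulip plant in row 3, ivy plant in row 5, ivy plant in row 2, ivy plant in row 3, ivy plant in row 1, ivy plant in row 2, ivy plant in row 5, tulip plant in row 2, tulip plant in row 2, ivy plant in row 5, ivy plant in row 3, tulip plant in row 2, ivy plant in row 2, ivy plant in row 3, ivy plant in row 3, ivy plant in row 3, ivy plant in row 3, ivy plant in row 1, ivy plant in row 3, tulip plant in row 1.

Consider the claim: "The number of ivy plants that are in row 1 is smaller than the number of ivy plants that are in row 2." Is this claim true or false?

ivy plants in row 1: 3.
ivy plants in row 2: 3.
The claim requires 3 < 3, which does not hold.

False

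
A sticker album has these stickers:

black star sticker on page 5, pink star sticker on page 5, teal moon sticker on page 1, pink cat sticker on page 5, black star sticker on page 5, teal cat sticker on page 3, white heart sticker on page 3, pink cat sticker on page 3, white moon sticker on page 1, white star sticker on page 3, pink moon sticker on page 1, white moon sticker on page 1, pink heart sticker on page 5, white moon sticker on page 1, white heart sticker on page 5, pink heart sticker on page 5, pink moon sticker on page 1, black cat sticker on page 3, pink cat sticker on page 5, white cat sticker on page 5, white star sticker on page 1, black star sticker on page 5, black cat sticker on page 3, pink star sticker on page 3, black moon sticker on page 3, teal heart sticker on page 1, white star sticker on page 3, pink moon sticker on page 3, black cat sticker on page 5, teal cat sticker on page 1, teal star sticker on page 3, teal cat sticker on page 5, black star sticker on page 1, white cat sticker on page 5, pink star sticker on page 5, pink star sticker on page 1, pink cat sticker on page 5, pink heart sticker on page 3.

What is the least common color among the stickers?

Counts by color: pink 14, white 10, black 8, teal 6.
The minimum is 6, held uniquely by teal.

teal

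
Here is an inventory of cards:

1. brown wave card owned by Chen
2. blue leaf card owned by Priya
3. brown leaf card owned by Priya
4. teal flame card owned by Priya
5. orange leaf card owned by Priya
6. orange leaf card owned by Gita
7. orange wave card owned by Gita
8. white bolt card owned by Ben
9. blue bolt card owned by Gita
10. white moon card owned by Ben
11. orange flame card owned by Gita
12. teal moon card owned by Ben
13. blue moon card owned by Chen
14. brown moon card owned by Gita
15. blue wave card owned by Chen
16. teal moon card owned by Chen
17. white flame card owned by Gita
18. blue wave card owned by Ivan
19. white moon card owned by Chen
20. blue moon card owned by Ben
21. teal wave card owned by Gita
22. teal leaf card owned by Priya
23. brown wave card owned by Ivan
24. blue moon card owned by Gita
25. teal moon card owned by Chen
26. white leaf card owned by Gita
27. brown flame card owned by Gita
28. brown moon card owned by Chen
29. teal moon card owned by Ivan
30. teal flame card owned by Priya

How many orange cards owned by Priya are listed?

1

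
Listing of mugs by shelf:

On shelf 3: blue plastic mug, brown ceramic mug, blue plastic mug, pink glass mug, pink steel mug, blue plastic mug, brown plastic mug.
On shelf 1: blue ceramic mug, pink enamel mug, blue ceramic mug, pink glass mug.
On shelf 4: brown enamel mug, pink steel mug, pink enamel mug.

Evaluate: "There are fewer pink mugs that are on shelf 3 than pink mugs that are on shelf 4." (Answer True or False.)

|pink mugs on shelf 3| = 2.
|pink mugs on shelf 4| = 2.
The claim requires 2 < 2, which does not hold.

False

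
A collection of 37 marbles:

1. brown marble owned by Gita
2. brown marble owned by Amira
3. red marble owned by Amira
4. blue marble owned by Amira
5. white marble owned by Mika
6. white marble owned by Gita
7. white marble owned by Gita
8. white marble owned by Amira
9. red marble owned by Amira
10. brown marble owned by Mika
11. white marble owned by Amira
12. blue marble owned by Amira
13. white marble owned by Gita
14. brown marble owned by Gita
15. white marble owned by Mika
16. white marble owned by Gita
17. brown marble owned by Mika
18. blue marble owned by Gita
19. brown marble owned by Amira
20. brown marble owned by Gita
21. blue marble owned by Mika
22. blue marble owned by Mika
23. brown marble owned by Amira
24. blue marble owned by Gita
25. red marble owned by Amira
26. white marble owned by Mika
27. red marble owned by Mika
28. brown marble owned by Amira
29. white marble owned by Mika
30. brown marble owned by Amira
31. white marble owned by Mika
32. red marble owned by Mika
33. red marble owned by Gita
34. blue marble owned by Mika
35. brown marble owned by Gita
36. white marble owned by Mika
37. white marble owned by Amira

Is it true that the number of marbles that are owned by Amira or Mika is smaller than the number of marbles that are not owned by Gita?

|marbles owned by Amira or Mika| = 26.
|marbles that are not owned by Gita| = 26.
The claim requires 26 < 26, which does not hold.

False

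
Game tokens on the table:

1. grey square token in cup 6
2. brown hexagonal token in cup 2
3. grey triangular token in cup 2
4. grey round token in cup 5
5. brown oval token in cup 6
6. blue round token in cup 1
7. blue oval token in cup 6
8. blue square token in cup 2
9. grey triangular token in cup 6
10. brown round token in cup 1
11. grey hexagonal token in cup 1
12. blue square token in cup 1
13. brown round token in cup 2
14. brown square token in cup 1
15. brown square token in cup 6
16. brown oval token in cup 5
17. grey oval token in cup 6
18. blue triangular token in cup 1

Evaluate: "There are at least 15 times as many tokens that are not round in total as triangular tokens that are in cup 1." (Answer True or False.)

False

|tokens that are not round| = 14.
|triangular tokens in cup 1| = 1.
The claim requires 14 ≥ 15 × 1 = 15, which does not hold.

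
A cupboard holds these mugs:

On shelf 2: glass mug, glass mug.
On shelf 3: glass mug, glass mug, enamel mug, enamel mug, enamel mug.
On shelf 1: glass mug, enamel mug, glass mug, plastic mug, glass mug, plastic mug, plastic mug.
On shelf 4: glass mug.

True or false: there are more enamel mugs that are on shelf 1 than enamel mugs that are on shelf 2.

There is 1 enamel mug on shelf 1.
There are 0 enamel mugs on shelf 2.
The claim requires 1 > 0, which holds.

True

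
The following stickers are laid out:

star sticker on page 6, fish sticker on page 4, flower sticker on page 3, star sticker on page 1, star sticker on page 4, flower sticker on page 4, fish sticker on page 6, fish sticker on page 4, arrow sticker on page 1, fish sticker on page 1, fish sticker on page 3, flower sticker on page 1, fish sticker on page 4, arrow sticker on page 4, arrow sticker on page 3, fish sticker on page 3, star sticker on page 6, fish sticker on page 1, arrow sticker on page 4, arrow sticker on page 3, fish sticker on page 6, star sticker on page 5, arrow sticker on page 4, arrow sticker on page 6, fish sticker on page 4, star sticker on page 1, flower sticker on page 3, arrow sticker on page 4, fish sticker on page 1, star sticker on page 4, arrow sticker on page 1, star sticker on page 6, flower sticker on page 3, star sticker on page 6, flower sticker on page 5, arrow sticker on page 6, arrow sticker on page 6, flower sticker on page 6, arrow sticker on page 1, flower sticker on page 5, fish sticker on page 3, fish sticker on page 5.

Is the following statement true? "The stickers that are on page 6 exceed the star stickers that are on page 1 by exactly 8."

True

stickers on page 6: 10.
star stickers on page 1: 2.
The claim requires 10 − 2 (= 8) to equal 8, which holds.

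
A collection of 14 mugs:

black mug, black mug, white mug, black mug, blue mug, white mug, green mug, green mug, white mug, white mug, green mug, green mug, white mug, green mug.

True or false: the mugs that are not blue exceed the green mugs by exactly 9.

mugs that are not blue: 13.
green mugs: 5.
The claim requires 13 − 5 (= 8) to equal 9, which does not hold.

False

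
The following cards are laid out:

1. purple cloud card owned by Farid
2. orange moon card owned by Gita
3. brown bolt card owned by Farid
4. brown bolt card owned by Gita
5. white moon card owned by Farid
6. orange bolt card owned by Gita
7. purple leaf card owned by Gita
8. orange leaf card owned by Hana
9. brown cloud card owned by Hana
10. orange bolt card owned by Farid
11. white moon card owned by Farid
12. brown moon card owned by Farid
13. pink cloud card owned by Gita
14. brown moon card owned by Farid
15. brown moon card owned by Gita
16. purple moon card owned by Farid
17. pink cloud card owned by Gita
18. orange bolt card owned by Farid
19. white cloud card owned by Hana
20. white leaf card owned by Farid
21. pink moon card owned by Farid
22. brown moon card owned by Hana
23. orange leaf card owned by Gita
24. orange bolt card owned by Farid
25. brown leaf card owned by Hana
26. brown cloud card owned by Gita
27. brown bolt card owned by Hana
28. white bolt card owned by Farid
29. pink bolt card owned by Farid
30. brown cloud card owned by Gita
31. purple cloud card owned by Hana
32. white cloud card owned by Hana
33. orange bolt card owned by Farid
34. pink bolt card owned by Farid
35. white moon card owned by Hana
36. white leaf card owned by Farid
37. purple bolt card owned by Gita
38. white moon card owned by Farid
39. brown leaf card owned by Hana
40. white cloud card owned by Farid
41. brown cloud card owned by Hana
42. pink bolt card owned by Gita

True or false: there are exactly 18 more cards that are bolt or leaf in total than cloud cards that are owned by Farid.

True

|cards that are bolt or leaf| = 20.
|cloud cards owned by Farid| = 2.
The claim requires 20 − 2 (= 18) to equal 18, which holds.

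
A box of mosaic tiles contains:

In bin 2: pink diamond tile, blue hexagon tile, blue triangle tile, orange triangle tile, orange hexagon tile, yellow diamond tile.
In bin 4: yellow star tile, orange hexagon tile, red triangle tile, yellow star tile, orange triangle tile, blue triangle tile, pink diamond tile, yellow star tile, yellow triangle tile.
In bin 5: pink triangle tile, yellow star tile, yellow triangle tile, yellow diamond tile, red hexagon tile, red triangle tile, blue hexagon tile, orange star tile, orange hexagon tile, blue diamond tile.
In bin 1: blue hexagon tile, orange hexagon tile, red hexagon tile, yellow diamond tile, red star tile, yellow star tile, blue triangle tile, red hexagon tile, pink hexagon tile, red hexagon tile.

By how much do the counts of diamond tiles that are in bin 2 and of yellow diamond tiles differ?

1

diamond tiles in bin 2: 2. yellow diamond tiles: 3.
|2 − 3| = 3 − 2 = 1.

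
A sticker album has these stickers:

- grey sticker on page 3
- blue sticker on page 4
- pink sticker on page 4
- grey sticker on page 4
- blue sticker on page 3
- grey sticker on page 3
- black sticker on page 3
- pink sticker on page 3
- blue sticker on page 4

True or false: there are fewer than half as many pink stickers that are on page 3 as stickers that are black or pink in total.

True

|pink stickers on page 3| = 1.
|stickers that are black or pink| = 3.
The claim requires 2 × 1 = 2 < 3, which holds.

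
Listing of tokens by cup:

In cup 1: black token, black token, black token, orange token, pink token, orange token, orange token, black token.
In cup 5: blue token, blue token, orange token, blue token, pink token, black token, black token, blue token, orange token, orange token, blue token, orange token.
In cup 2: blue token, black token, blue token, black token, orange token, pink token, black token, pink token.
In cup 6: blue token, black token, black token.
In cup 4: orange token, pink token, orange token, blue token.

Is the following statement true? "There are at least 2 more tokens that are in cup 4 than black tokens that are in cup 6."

There are 4 tokens in cup 4.
There are 2 black tokens in cup 6.
The claim requires 4 − 2 = 2 ≥ 2, which holds.

True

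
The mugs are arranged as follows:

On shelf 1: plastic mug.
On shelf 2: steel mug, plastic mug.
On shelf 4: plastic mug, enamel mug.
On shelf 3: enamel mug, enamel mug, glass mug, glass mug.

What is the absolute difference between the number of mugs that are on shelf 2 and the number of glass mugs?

0

mugs on shelf 2: 2. glass mugs: 2.
|2 − 2| = 2 − 2 = 0.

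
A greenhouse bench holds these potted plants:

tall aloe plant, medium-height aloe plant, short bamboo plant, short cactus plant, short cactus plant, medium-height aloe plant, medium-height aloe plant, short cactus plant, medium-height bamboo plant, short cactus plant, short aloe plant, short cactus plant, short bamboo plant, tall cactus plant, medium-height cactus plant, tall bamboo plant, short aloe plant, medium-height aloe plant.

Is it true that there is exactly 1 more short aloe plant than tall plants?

short aloe plants: 2.
tall plants: 3.
The claim requires 2 − 3 (= -1) to equal 1, which does not hold.

False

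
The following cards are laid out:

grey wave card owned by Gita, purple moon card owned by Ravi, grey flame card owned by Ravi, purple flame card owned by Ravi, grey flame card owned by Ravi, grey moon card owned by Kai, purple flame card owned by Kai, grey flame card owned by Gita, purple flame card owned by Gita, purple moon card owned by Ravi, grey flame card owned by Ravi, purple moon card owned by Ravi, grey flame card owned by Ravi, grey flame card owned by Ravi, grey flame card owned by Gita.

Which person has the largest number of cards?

Ravi

Counts by player: Ravi→9, Gita→4, Kai→2.
The maximum is 9, held uniquely by Ravi.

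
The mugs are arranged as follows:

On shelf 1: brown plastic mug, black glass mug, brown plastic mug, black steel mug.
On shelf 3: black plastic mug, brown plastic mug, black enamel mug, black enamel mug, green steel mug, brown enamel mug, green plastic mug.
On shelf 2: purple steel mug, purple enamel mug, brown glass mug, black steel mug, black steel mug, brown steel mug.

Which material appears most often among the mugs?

Counts by material: steel 6, plastic 5, enamel 4, glass 2.
The maximum is 6, held uniquely by steel.

steel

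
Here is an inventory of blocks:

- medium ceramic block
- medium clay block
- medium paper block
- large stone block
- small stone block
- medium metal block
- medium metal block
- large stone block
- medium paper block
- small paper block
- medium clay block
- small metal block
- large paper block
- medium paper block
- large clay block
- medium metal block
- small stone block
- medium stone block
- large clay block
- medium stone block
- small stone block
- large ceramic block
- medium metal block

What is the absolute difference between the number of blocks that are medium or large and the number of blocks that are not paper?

0

blocks that are medium or large: 18. blocks that are not paper: 18.
|18 − 18| = 18 − 18 = 0.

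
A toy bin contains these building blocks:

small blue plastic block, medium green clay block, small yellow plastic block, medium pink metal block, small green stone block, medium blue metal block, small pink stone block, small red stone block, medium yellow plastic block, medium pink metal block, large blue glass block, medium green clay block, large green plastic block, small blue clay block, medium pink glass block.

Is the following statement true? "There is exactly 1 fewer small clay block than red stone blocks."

False

|small clay blocks| = 1.
|red stone blocks| = 1.
The claim requires 1 − 1 (= 0) to equal 1, which does not hold.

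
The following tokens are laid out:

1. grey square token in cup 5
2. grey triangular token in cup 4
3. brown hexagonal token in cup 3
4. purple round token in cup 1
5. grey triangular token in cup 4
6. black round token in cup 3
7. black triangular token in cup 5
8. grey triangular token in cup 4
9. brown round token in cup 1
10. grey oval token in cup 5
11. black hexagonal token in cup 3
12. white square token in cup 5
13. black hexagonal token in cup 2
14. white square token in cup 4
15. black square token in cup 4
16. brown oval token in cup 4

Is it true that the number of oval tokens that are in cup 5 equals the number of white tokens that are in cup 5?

|oval tokens in cup 5| = 1.
|white tokens in cup 5| = 1.
The claim requires 1 = 1, which holds.

True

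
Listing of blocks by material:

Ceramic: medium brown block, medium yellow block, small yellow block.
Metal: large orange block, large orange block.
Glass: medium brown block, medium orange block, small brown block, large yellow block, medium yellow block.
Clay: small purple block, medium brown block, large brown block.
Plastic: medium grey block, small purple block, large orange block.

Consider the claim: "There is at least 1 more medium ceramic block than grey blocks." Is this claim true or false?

True

There are 2 medium ceramic blocks.
There is 1 grey block.
The claim requires 2 − 1 = 1 ≥ 1, which holds.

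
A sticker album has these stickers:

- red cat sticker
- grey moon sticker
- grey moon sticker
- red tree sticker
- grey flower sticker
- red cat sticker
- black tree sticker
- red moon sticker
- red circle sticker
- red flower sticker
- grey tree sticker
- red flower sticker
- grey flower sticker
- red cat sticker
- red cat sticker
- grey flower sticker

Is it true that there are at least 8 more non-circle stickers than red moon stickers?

non-circle stickers: 15.
red moon stickers: 1.
The claim requires 15 − 1 = 14 ≥ 8, which holds.

True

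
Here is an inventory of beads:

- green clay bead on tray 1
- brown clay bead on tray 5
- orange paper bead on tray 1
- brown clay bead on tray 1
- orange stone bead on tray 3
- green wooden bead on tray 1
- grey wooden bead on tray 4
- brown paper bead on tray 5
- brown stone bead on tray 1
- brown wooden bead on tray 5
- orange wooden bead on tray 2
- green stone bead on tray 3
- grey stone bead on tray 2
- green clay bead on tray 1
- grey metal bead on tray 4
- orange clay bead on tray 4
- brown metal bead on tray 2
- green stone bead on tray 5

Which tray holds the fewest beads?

Counts by tray: tray 1→6, tray 5→4, tray 4→3, tray 2→3, tray 3→2.
The minimum is 2, held uniquely by tray 3.

tray 3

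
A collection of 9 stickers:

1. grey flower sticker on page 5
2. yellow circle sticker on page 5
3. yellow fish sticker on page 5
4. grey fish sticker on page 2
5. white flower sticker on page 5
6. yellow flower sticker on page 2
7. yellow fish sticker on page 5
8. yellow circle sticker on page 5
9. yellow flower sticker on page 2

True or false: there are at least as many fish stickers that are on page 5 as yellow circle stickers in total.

True

There are 2 fish stickers on page 5.
There are 2 yellow circle stickers.
The claim requires 2 ≥ 2, which holds.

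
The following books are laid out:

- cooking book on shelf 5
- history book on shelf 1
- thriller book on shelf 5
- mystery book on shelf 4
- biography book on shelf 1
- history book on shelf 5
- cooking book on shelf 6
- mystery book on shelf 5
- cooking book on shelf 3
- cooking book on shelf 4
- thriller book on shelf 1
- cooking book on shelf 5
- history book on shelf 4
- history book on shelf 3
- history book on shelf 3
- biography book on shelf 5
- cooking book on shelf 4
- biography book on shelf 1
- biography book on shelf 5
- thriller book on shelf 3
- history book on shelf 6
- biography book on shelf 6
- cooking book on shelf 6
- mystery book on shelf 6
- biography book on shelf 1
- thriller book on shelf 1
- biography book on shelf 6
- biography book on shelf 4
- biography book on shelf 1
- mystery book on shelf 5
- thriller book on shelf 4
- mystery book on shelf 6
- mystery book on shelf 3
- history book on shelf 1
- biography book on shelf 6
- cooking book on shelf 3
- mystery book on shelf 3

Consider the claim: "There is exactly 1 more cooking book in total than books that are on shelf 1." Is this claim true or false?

False

There are 8 cooking books.
There are 8 books on shelf 1.
The claim requires 8 − 8 (= 0) to equal 1, which does not hold.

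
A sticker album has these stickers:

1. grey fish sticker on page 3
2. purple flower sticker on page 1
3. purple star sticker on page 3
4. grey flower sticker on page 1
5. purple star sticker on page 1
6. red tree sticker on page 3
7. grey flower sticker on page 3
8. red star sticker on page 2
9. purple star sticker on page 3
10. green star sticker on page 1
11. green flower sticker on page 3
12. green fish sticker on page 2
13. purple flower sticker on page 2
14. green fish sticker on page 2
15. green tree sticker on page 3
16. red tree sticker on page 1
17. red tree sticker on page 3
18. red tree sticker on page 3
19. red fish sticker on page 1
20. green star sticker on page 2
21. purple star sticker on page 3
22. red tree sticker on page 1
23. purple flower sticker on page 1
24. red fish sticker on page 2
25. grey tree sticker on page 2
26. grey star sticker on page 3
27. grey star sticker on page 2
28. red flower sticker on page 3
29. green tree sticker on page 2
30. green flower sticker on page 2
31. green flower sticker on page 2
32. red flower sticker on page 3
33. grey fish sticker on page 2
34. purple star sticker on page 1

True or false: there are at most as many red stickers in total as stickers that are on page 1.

False

red stickers: 10.
stickers on page 1: 9.
The claim requires 10 ≤ 9, which does not hold.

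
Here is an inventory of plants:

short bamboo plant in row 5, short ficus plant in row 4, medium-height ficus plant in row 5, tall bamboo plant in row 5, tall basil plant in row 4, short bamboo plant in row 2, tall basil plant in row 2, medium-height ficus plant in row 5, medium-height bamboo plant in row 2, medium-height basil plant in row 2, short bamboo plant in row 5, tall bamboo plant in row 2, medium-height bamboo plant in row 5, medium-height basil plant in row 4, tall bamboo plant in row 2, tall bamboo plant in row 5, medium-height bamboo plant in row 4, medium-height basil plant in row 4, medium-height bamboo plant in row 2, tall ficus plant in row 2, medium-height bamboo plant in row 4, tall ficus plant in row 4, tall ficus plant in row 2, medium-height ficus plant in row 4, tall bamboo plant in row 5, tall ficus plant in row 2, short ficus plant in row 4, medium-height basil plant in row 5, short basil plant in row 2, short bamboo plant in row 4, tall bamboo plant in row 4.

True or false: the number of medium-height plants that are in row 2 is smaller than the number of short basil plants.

|medium-height plants in row 2| = 3.
|short basil plants| = 1.
The claim requires 3 < 1, which does not hold.

False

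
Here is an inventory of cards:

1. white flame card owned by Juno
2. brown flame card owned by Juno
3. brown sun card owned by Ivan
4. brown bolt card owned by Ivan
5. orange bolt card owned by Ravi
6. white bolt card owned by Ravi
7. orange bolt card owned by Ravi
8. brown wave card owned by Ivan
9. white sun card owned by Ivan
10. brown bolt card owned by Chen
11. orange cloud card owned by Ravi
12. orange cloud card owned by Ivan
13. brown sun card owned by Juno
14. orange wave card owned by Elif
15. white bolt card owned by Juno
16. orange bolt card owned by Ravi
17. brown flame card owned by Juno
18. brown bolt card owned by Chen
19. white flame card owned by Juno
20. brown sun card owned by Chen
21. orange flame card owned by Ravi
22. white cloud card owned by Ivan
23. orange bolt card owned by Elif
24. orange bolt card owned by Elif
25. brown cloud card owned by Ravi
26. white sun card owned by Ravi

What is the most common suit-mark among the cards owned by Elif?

bolt

Counts by suit-mark (restricted to cards owned by Elif): bolt 2, wave 1.
The maximum is 2, held uniquely by bolt.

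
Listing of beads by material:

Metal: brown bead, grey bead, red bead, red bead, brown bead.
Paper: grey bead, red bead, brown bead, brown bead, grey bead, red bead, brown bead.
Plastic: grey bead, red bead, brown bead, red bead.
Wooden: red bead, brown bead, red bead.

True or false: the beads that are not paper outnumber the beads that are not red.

|beads that are not paper| = 12.
|beads that are not red| = 11.
The claim requires 12 > 11, which holds.

True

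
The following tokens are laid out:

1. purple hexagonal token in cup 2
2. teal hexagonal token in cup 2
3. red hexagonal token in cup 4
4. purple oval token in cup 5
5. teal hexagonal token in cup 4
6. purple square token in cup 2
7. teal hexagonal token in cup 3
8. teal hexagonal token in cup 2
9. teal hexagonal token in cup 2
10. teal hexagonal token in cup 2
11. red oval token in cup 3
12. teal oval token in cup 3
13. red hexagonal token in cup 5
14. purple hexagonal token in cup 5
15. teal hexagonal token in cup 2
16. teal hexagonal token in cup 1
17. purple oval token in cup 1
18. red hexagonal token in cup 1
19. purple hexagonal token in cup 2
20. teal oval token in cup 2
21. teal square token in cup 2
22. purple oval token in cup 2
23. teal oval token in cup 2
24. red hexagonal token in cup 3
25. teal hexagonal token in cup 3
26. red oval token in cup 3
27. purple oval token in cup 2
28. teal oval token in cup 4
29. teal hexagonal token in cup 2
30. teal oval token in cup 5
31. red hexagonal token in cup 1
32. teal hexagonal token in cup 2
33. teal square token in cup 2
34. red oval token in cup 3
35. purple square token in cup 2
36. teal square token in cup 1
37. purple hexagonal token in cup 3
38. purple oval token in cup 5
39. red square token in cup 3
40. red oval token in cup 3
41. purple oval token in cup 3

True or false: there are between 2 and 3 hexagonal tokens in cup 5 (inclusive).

There are 2 hexagonal tokens in cup 5.
The claim requires 2 ≤ 2 ≤ 3, which holds.

True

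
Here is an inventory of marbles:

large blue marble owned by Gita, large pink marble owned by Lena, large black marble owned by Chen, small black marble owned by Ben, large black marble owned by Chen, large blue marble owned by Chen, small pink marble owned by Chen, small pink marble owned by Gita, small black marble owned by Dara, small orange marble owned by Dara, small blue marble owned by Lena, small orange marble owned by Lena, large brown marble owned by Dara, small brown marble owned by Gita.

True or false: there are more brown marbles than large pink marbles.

True

brown marbles: 2.
large pink marbles: 1.
The claim requires 2 > 1, which holds.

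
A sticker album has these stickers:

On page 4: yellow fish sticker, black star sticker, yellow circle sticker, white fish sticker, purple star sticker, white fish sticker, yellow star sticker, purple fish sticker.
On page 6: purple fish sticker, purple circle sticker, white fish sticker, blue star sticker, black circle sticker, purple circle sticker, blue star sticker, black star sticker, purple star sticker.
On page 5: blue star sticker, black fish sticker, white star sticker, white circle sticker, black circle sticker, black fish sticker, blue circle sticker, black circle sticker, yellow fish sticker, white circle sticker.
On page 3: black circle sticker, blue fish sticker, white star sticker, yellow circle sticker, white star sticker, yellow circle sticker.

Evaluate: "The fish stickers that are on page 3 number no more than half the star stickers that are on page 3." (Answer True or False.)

True

|fish stickers on page 3| = 1.
|star stickers on page 3| = 2.
The claim requires 2 × 1 = 2 ≤ 2, which holds.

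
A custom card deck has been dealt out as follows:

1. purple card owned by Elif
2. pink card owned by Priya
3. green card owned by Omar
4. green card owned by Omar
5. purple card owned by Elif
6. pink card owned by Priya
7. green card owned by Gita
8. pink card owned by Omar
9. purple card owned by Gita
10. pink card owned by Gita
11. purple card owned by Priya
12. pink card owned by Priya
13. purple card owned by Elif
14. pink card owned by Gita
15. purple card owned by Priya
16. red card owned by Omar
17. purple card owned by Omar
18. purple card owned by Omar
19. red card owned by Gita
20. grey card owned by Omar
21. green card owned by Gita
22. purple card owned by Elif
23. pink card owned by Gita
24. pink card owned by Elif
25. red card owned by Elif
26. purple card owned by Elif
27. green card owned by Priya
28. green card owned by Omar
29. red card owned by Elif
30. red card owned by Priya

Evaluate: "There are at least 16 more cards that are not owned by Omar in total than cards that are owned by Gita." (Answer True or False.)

Count of cards that are not owned by Omar: 22.
Count of cards owned by Gita: 7.
The claim requires 22 − 7 = 15 ≥ 16, which does not hold.

False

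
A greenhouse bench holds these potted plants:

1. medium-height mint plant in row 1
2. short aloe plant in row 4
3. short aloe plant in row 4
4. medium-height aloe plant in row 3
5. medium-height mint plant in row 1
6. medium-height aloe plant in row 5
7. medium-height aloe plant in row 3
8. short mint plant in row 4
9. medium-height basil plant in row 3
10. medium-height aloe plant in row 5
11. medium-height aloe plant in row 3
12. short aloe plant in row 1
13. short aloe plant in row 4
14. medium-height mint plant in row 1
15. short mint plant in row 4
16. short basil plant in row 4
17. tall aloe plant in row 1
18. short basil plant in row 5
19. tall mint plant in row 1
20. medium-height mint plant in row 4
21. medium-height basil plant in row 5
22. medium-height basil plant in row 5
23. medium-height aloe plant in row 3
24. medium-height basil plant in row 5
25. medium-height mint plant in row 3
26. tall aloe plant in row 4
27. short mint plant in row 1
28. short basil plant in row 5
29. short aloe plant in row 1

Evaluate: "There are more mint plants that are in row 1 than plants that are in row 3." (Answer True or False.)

There are 5 mint plants in row 1.
There are 6 plants in row 3.
The claim requires 5 > 6, which does not hold.

False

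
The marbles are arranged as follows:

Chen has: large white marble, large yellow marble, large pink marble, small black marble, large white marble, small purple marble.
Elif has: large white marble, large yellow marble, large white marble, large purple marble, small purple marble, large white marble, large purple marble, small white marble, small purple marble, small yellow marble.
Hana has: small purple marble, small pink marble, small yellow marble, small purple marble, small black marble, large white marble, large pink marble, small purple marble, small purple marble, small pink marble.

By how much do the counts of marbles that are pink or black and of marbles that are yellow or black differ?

0

marbles that are pink or black: 6. marbles that are yellow or black: 6.
|6 − 6| = 6 − 6 = 0.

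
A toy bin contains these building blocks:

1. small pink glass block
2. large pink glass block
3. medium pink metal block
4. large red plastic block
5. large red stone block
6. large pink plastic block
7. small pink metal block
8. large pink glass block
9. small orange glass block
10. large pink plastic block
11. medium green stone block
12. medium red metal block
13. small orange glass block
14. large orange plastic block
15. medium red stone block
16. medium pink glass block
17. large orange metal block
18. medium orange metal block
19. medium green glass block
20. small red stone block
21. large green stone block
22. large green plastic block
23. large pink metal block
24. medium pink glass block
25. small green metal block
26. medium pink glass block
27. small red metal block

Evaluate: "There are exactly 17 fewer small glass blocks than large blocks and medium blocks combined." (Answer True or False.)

True

|small glass blocks| = 3.
large blocks: 11; medium blocks: 9; combined: 11 + 9 = 20.
The claim requires 20 − 3 (= 17) to equal 17, which holds.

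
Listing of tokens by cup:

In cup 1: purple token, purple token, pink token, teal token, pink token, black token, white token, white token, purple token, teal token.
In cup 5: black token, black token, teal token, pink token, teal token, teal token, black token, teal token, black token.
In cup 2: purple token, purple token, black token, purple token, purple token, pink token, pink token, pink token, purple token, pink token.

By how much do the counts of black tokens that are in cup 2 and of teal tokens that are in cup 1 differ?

black tokens in cup 2: 1. teal tokens in cup 1: 2.
|1 − 2| = 2 − 1 = 1.

1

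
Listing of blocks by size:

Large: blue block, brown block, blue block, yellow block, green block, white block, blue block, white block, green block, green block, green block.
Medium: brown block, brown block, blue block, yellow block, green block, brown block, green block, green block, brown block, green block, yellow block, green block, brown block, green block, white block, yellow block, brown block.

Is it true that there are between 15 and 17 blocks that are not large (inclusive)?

True

blocks that are not large: 17.
The claim requires 15 ≤ 17 ≤ 17, which holds.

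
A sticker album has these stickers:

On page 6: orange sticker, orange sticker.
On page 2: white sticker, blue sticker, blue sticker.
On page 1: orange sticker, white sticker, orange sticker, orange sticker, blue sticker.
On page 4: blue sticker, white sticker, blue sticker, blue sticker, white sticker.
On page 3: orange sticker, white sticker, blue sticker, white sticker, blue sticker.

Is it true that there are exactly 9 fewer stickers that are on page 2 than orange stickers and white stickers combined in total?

True

stickers on page 2: 3.
orange stickers: 6; white stickers: 6; combined: 6 + 6 = 12.
The claim requires 12 − 3 (= 9) to equal 9, which holds.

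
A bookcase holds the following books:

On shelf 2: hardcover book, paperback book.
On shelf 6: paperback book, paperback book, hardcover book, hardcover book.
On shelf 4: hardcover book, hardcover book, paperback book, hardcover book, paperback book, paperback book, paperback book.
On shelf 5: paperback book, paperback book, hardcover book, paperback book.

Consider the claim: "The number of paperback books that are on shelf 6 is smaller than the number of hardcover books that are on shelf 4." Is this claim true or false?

|paperback books on shelf 6| = 2.
|hardcover books on shelf 4| = 3.
The claim requires 2 < 3, which holds.

True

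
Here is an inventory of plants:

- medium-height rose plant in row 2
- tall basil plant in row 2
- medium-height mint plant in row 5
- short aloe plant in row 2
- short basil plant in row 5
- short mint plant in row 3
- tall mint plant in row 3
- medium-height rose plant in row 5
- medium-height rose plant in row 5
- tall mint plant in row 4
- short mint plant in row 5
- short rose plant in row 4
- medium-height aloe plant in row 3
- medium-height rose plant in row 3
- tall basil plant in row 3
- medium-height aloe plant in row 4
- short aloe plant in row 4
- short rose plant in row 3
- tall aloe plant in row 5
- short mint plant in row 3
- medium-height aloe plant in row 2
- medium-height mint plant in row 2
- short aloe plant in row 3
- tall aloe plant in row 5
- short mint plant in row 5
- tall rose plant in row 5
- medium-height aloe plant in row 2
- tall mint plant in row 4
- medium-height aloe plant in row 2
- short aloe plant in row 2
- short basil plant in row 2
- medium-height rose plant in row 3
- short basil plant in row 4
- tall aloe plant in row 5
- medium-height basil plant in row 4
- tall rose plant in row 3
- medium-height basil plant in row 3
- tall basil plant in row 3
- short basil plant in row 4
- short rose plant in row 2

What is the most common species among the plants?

aloe

Counts by species: aloe 12, rose 10, basil 9, mint 9.
The maximum is 12, held uniquely by aloe.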